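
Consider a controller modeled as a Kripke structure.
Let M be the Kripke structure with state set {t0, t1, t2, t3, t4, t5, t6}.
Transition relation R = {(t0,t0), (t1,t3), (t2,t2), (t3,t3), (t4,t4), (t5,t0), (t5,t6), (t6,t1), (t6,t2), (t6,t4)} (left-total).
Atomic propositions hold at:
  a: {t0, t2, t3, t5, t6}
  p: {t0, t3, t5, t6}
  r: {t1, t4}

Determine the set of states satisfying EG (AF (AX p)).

Sat(AX p) = {s : every successor in {t0, t3, t5, t6}} = {t0, t1, t3, t5}
AF (AX p): least fixpoint, start Z0 = {t0, t1, t3, t5}, add states with every successor in Z. Already a fixed point.
Sat(AF (AX p)) = {t0, t1, t3, t5}
EG (AF (AX p)): greatest fixpoint, start Z0 = {t0, t1, t3, t5}, keep only states in Sat with some successor in Z. Already a fixed point.
Sat(EG (AF (AX p))) = {t0, t1, t3, t5}

{t0, t1, t3, t5}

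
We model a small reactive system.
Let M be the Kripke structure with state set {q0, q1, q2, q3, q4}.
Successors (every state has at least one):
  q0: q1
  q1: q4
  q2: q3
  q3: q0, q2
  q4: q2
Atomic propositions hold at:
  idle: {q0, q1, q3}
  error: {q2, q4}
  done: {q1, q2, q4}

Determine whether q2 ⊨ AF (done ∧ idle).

No

Sat(done ∧ idle) = {q1}
AF (done ∧ idle): least fixpoint, start Z0 = {q1}, add states with every successor in Z. Z1 = {q0, q1}; fixed.
Sat(AF (done ∧ idle)) = {q0, q1}
q2 ∉ Sat(AF (done ∧ idle)) = {q0, q1}, so the formula does not hold at q2.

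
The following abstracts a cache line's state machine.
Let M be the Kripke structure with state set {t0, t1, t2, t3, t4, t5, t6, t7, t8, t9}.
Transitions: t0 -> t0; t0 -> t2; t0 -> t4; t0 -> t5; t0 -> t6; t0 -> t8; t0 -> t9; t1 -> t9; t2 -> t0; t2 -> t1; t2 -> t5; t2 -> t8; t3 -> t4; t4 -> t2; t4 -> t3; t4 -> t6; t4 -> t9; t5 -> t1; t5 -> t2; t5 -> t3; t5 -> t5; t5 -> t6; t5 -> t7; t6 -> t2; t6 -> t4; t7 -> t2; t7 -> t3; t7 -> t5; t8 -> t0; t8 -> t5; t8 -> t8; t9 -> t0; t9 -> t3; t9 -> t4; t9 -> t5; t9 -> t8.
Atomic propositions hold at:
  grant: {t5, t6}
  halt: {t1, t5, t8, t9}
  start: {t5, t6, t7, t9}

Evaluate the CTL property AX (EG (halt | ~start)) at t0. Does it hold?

Sat(~start) = {t0, t1, t2, t3, t4, t8}
Sat(halt | ~start) = {t0, t1, t2, t3, t4, t5, t8, t9}
EG (halt | ~start): greatest fixpoint, start Z0 = {t0, t1, t2, t3, t4, t5, t8, t9}, keep only states in Sat with some successor in Z. Already a fixed point.
Sat(EG (halt | ~start)) = {t0, t1, t2, t3, t4, t5, t8, t9}
Sat(AX (EG (halt | ~start))) = {s : every successor in {t0, t1, t2, t3, t4, t5, t8, t9}} = {t1, t2, t3, t6, t7, t8, t9}
t0 ∉ Sat(AX (EG (halt | ~start))) = {t1, t2, t3, t6, t7, t8, t9}, so the formula does not hold at t0.

No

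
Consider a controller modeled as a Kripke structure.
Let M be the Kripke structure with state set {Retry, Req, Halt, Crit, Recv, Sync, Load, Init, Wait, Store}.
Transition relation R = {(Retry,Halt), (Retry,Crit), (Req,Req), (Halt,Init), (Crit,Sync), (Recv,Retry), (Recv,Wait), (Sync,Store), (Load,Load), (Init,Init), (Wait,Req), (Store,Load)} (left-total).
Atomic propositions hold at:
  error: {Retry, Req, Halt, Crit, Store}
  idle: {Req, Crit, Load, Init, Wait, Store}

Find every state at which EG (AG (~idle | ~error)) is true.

Sat(~idle) = {Retry, Halt, Recv, Sync}
Sat(~error) = {Recv, Sync, Load, Init, Wait}
Sat(~idle | ~error) = {Retry, Halt, Recv, Sync, Load, Init, Wait}
AG (~idle | ~error): greatest fixpoint, start Z0 = {Retry, Halt, Recv, Sync, Load, Init, Wait}, keep only states in Sat with every successor in Z. Z1 = {Halt, Recv, Load, Init}; Z2 = {Halt, Load, Init}; fixed.
Sat(AG (~idle | ~error)) = {Halt, Load, Init}
EG (AG (~idle | ~error)): greatest fixpoint, start Z0 = {Halt, Load, Init}, keep only states in Sat with some successor in Z. Already a fixed point.
Sat(EG (AG (~idle | ~error))) = {Halt, Load, Init}

{Halt, Load, Init}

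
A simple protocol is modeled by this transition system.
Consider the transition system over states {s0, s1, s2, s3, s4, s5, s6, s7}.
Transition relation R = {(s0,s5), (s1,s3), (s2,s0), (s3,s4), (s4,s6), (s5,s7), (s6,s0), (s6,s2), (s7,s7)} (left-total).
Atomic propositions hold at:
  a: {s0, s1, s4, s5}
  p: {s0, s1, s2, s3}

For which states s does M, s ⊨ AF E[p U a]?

{s0, s1, s2, s3, s4, s5, s6}

E[p U a]: least fixpoint, start Z0 = Sat(a) = {s0, s1, s4, s5}, add states in Sat(p) with some successor in Z. Z1 = {s0, s1, s2, s3, s4, s5}; fixed.
Sat(E[p U a]) = {s0, s1, s2, s3, s4, s5}
AF E[p U a]: least fixpoint, start Z0 = {s0, s1, s2, s3, s4, s5}, add states with every successor in Z. Z1 = {s0, s1, s2, s3, s4, s5, s6}; fixed.
Sat(AF E[p U a]) = {s0, s1, s2, s3, s4, s5, s6}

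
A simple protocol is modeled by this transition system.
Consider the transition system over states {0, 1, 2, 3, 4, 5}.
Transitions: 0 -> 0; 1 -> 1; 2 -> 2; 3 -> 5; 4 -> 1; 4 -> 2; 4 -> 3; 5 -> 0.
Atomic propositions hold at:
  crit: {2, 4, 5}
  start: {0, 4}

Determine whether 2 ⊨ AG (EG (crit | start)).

Yes

Sat(crit | start) = {0, 2, 4, 5}
EG (crit | start): greatest fixpoint, start Z0 = {0, 2, 4, 5}, keep only states in Sat with some successor in Z. Already a fixed point.
Sat(EG (crit | start)) = {0, 2, 4, 5}
AG (EG (crit | start)): greatest fixpoint, start Z0 = {0, 2, 4, 5}, keep only states in Sat with every successor in Z. Z1 = {0, 2, 5}; fixed.
Sat(AG (EG (crit | start))) = {0, 2, 5}
2 ∈ Sat(AG (EG (crit | start))) = {0, 2, 5}, so the formula holds at 2.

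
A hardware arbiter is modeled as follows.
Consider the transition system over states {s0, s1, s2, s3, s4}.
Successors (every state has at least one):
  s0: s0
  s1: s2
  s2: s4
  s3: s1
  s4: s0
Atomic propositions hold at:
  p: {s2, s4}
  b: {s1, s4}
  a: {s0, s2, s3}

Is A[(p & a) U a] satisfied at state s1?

No

Sat(p & a) = {s2}
A[(p & a) U a]: least fixpoint, start Z0 = Sat(a) = {s0, s2, s3}, add states in Sat(p & a) with every successor in Z. Already a fixed point.
Sat(A[(p & a) U a]) = {s0, s2, s3}
s1 ∉ Sat(A[(p & a) U a]) = {s0, s2, s3}, so the formula does not hold at s1.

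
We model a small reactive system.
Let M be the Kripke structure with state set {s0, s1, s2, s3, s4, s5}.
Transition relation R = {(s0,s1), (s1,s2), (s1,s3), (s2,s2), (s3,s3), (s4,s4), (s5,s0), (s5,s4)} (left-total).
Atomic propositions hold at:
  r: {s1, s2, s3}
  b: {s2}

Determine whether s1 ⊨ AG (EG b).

EG b: greatest fixpoint, start Z0 = {s2}, keep only states in Sat with some successor in Z. Already a fixed point.
Sat(EG b) = {s2}
AG (EG b): greatest fixpoint, start Z0 = {s2}, keep only states in Sat with every successor in Z. Already a fixed point.
Sat(AG (EG b)) = {s2}
s1 ∉ Sat(AG (EG b)) = {s2}, so the formula does not hold at s1.

No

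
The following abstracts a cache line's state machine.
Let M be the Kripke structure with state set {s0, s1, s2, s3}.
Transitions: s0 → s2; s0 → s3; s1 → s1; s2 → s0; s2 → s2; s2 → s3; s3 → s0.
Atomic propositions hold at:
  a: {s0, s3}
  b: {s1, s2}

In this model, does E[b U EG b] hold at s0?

EG b: greatest fixpoint, start Z0 = {s1, s2}, keep only states in Sat with some successor in Z. Already a fixed point.
Sat(EG b) = {s1, s2}
E[b U EG b]: least fixpoint, start Z0 = Sat(EG b) = {s1, s2}, add states in Sat(b) with some successor in Z. Already a fixed point.
Sat(E[b U EG b]) = {s1, s2}
s0 ∉ Sat(E[b U EG b]) = {s1, s2}, so the formula does not hold at s0.

No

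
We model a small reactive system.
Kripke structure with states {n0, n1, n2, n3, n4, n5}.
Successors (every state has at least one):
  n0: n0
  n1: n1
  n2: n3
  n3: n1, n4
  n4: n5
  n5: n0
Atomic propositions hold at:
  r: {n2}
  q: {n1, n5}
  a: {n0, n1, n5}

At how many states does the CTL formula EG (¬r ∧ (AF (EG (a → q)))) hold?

Sat(¬r) = {n0, n1, n3, n4, n5}
Sat(a → q) = {n1, n2, n3, n4, n5}
EG (a → q): greatest fixpoint, start Z0 = {n1, n2, n3, n4, n5}, keep only states in Sat with some successor in Z. Z1 = {n1, n2, n3, n4}; Z2 = {n1, n2, n3}; fixed.
Sat(EG (a → q)) = {n1, n2, n3}
AF (EG (a → q)): least fixpoint, start Z0 = {n1, n2, n3}, add states with every successor in Z. Already a fixed point.
Sat(AF (EG (a → q))) = {n1, n2, n3}
Sat(¬r ∧ (AF (EG (a → q)))) = {n1, n3}
EG (¬r ∧ (AF (EG (a → q)))): greatest fixpoint, start Z0 = {n1, n3}, keep only states in Sat with some successor in Z. Already a fixed point.
Sat(EG (¬r ∧ (AF (EG (a → q))))) = {n1, n3}
|Sat(EG (¬r ∧ (AF (EG (a → q)))))| = |{n1, n3}| = 2.

2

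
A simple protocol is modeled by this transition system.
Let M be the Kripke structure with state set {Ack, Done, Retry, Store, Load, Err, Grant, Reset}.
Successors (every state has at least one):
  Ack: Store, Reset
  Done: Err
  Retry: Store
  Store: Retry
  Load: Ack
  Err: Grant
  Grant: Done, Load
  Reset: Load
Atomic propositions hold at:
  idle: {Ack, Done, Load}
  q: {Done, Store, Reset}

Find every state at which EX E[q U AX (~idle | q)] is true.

Sat(~idle) = {Retry, Store, Err, Grant, Reset}
Sat(~idle | q) = {Done, Retry, Store, Err, Grant, Reset}
Sat(AX (~idle | q)) = {s : every successor in {Done, Retry, Store, Err, Grant, Reset}} = {Ack, Done, Retry, Store, Err}
E[q U AX (~idle | q)]: least fixpoint, start Z0 = Sat(AX (~idle | q)) = {Ack, Done, Retry, Store, Err}, add states in Sat(q) with some successor in Z. Already a fixed point.
Sat(E[q U AX (~idle | q)]) = {Ack, Done, Retry, Store, Err}
Sat(EX E[q U AX (~idle | q)]) = {s : some successor in {Ack, Done, Retry, Store, Err}} = {Ack, Done, Retry, Store, Load, Grant}

{Ack, Done, Retry, Store, Load, Grant}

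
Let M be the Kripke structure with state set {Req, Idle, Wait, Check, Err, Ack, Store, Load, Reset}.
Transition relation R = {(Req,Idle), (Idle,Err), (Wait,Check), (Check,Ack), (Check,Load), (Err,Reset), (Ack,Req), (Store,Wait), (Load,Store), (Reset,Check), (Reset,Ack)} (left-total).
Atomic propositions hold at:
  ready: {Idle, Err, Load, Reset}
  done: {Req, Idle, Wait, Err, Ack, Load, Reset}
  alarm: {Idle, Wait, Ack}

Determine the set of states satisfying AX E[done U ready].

E[done U ready]: least fixpoint, start Z0 = Sat(ready) = {Idle, Err, Load, Reset}, add states in Sat(done) with some successor in Z. Z1 = {Req, Idle, Err, Load, Reset}; Z2 = {Req, Idle, Err, Ack, Load, Reset}; fixed.
Sat(E[done U ready]) = {Req, Idle, Err, Ack, Load, Reset}
Sat(AX E[done U ready]) = {s : every successor in {Req, Idle, Err, Ack, Load, Reset}} = {Req, Idle, Check, Err, Ack}

{Req, Idle, Check, Err, Ack}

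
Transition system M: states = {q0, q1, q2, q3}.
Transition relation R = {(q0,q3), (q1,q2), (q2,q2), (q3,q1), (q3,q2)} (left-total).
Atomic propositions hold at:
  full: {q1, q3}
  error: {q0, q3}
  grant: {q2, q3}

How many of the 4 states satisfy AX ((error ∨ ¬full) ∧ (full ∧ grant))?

Sat(¬full) = {q0, q2}
Sat(error ∨ ¬full) = {q0, q2, q3}
Sat(full ∧ grant) = {q3}
Sat((error ∨ ¬full) ∧ (full ∧ grant)) = {q3}
Sat(AX ((error ∨ ¬full) ∧ (full ∧ grant))) = {s : every successor in {q3}} = {q0}
|Sat(AX ((error ∨ ¬full) ∧ (full ∧ grant)))| = |{q0}| = 1.

1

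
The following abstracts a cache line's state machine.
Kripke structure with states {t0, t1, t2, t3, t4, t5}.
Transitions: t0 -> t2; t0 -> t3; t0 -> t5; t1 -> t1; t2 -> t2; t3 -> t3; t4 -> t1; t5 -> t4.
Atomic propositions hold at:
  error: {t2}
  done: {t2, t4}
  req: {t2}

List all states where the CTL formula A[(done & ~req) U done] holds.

{t2, t4}

Sat(~req) = {t0, t1, t3, t4, t5}
Sat(done & ~req) = {t4}
A[(done & ~req) U done]: least fixpoint, start Z0 = Sat(done) = {t2, t4}, add states in Sat(done & ~req) with every successor in Z. Already a fixed point.
Sat(A[(done & ~req) U done]) = {t2, t4}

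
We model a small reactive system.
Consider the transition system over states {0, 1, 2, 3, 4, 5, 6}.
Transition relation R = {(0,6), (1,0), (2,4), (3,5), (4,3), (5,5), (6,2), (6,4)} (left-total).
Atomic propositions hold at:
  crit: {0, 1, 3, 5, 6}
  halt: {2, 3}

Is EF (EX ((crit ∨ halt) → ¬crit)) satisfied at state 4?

No

Sat(crit ∨ halt) = {0, 1, 2, 3, 5, 6}
Sat(¬crit) = {2, 4}
Sat((crit ∨ halt) → ¬crit) = {2, 4}
Sat(EX ((crit ∨ halt) → ¬crit)) = {s : some successor in {2, 4}} = {2, 6}
EF (EX ((crit ∨ halt) → ¬crit)): least fixpoint, start Z0 = {2, 6}, add states with some successor in Z. Z1 = {0, 2, 6}; Z2 = {0, 1, 2, 6}; fixed.
Sat(EF (EX ((crit ∨ halt) → ¬crit))) = {0, 1, 2, 6}
4 ∉ Sat(EF (EX ((crit ∨ halt) → ¬crit))) = {0, 1, 2, 6}, so the formula does not hold at 4.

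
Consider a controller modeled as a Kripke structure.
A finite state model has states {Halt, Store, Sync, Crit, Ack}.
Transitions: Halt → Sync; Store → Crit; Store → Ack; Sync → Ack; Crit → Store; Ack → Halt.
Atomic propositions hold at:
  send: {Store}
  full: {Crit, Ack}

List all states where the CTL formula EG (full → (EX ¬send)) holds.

{Halt, Store, Sync, Ack}

Sat(¬send) = {Halt, Sync, Crit, Ack}
Sat(EX ¬send) = {s : some successor in {Halt, Sync, Crit, Ack}} = {Halt, Store, Sync, Ack}
Sat(full → (EX ¬send)) = {Halt, Store, Sync, Ack}
EG (full → (EX ¬send)): greatest fixpoint, start Z0 = {Halt, Store, Sync, Ack}, keep only states in Sat with some successor in Z. Already a fixed point.
Sat(EG (full → (EX ¬send))) = {Halt, Store, Sync, Ack}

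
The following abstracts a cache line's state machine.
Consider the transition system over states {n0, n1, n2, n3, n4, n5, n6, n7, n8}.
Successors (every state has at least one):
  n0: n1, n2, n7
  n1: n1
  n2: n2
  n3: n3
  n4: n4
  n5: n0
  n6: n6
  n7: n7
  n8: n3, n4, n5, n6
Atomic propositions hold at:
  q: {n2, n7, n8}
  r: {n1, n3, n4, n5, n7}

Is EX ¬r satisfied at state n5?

Yes

Sat(¬r) = {n0, n2, n6, n8}
Sat(EX ¬r) = {s : some successor in {n0, n2, n6, n8}} = {n0, n2, n5, n6, n8}
n5 ∈ Sat(EX ¬r) = {n0, n2, n5, n6, n8}, so the formula holds at n5.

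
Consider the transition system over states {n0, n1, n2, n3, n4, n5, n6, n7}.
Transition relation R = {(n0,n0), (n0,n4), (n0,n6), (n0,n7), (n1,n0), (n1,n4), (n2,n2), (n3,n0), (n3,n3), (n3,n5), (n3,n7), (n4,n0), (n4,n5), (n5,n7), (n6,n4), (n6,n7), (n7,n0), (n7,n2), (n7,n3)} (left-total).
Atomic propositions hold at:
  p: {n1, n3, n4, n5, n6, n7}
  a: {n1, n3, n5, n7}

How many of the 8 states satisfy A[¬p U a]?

Sat(¬p) = {n0, n2}
A[¬p U a]: least fixpoint, start Z0 = Sat(a) = {n1, n3, n5, n7}, add states in Sat(¬p) with every successor in Z. Already a fixed point.
Sat(A[¬p U a]) = {n1, n3, n5, n7}
|Sat(A[¬p U a])| = |{n1, n3, n5, n7}| = 4.

4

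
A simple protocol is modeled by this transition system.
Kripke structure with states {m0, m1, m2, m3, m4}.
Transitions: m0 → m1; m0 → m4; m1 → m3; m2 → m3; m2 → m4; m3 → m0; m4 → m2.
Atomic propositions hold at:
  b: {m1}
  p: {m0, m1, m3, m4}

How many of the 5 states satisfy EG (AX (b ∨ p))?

4

Sat(b ∨ p) = {m0, m1, m3, m4}
Sat(AX (b ∨ p)) = {s : every successor in {m0, m1, m3, m4}} = {m0, m1, m2, m3}
EG (AX (b ∨ p)): greatest fixpoint, start Z0 = {m0, m1, m2, m3}, keep only states in Sat with some successor in Z. Already a fixed point.
Sat(EG (AX (b ∨ p))) = {m0, m1, m2, m3}
|Sat(EG (AX (b ∨ p)))| = |{m0, m1, m2, m3}| = 4.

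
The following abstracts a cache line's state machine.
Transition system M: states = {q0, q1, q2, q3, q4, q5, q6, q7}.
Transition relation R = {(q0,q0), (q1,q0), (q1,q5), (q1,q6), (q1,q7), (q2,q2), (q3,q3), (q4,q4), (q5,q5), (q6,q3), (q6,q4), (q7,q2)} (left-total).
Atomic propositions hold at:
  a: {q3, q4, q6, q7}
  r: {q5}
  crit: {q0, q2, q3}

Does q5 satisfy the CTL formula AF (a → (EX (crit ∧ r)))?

Sat(crit ∧ r) = ∅
Sat(EX (crit ∧ r)) = {s : some successor in ∅} = ∅
Sat(a → (EX (crit ∧ r))) = {q0, q1, q2, q5}
AF (a → (EX (crit ∧ r))): least fixpoint, start Z0 = {q0, q1, q2, q5}, add states with every successor in Z. Z1 = {q0, q1, q2, q5, q7}; fixed.
Sat(AF (a → (EX (crit ∧ r)))) = {q0, q1, q2, q5, q7}
q5 ∈ Sat(AF (a → (EX (crit ∧ r)))) = {q0, q1, q2, q5, q7}, so the formula holds at q5.

Yes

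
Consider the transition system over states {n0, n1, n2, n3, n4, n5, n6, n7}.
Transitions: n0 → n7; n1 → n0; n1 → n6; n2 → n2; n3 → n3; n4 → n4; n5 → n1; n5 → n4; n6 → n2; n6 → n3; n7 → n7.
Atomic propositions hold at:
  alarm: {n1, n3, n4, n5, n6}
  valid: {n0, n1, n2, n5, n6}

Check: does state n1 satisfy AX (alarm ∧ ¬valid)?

Sat(¬valid) = {n3, n4, n7}
Sat(alarm ∧ ¬valid) = {n3, n4}
Sat(AX (alarm ∧ ¬valid)) = {s : every successor in {n3, n4}} = {n3, n4}
n1 ∉ Sat(AX (alarm ∧ ¬valid)) = {n3, n4}, so the formula does not hold at n1.

No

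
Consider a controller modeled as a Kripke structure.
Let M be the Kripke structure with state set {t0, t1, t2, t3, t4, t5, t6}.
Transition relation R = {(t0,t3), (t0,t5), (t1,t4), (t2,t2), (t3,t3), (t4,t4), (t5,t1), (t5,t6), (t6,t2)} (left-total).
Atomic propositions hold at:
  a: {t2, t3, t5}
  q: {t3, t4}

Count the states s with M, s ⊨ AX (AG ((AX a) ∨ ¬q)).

Sat(AX a) = {s : every successor in {t2, t3, t5}} = {t0, t2, t3, t6}
Sat(¬q) = {t0, t1, t2, t5, t6}
Sat((AX a) ∨ ¬q) = {t0, t1, t2, t3, t5, t6}
AG ((AX a) ∨ ¬q): greatest fixpoint, start Z0 = {t0, t1, t2, t3, t5, t6}, keep only states in Sat with every successor in Z. Z1 = {t0, t2, t3, t5, t6}; Z2 = {t0, t2, t3, t6}; Z3 = {t2, t3, t6}; fixed.
Sat(AG ((AX a) ∨ ¬q)) = {t2, t3, t6}
Sat(AX (AG ((AX a) ∨ ¬q))) = {s : every successor in {t2, t3, t6}} = {t2, t3, t6}
|Sat(AX (AG ((AX a) ∨ ¬q)))| = |{t2, t3, t6}| = 3.

3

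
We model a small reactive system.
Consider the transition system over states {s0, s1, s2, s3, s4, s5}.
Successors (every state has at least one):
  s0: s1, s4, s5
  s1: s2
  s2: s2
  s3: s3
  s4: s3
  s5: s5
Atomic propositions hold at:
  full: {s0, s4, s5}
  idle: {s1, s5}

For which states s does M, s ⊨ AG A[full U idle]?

{s5}

A[full U idle]: least fixpoint, start Z0 = Sat(idle) = {s1, s5}, add states in Sat(full) with every successor in Z. Already a fixed point.
Sat(A[full U idle]) = {s1, s5}
AG A[full U idle]: greatest fixpoint, start Z0 = {s1, s5}, keep only states in Sat with every successor in Z. Z1 = {s5}; fixed.
Sat(AG A[full U idle]) = {s5}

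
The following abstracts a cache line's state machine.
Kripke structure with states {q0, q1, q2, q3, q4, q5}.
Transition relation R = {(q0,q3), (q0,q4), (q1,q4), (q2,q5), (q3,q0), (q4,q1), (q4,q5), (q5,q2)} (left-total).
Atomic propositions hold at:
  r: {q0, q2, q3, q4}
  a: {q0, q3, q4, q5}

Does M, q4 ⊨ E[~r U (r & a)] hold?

Yes

Sat(~r) = {q1, q5}
Sat(r & a) = {q0, q3, q4}
E[~r U (r & a)]: least fixpoint, start Z0 = Sat((r & a)) = {q0, q3, q4}, add states in Sat(~r) with some successor in Z. Z1 = {q0, q1, q3, q4}; fixed.
Sat(E[~r U (r & a)]) = {q0, q1, q3, q4}
q4 ∈ Sat(E[~r U (r & a)]) = {q0, q1, q3, q4}, so the formula holds at q4.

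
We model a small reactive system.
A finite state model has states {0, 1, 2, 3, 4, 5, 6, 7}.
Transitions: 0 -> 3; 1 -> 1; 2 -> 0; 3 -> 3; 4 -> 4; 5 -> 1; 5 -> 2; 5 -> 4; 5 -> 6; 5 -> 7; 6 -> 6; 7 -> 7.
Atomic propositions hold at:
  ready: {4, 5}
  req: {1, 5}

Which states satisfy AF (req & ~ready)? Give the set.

{1}

Sat(~ready) = {0, 1, 2, 3, 6, 7}
Sat(req & ~ready) = {1}
AF (req & ~ready): least fixpoint, start Z0 = {1}, add states with every successor in Z. Already a fixed point.
Sat(AF (req & ~ready)) = {1}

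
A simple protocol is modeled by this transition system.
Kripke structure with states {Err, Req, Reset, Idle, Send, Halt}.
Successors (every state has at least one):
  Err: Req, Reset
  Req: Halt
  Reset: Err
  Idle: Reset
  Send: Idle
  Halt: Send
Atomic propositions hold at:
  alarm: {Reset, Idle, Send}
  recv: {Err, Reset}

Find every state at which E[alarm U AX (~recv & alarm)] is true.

{Send, Halt}

Sat(~recv) = {Req, Idle, Send, Halt}
Sat(~recv & alarm) = {Idle, Send}
Sat(AX (~recv & alarm)) = {s : every successor in {Idle, Send}} = {Send, Halt}
E[alarm U AX (~recv & alarm)]: least fixpoint, start Z0 = Sat(AX (~recv & alarm)) = {Send, Halt}, add states in Sat(alarm) with some successor in Z. Already a fixed point.
Sat(E[alarm U AX (~recv & alarm)]) = {Send, Halt}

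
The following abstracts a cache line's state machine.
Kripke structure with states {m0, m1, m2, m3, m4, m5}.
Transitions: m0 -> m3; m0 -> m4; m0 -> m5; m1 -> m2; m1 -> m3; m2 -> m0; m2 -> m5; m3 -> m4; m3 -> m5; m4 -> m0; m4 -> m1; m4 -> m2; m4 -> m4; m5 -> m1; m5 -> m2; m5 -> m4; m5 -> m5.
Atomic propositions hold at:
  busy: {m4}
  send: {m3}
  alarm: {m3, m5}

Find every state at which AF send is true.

{m3}

AF send: least fixpoint, start Z0 = {m3}, add states with every successor in Z. Already a fixed point.
Sat(AF send) = {m3}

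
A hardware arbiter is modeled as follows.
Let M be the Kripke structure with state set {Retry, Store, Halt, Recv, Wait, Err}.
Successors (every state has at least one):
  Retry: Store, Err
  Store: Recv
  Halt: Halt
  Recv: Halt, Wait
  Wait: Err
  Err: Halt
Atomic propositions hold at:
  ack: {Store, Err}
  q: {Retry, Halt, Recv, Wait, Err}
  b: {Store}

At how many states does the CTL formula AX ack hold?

Sat(AX ack) = {s : every successor in {Store, Err}} = {Retry, Wait}
|Sat(AX ack)| = |{Retry, Wait}| = 2.

2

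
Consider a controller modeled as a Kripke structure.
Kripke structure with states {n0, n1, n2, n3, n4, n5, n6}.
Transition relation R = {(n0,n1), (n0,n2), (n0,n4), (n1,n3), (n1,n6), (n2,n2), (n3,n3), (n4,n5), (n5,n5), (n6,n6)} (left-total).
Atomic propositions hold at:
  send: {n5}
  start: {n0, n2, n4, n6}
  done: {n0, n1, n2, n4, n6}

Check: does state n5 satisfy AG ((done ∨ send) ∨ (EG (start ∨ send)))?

Sat(done ∨ send) = {n0, n1, n2, n4, n5, n6}
Sat(start ∨ send) = {n0, n2, n4, n5, n6}
EG (start ∨ send): greatest fixpoint, start Z0 = {n0, n2, n4, n5, n6}, keep only states in Sat with some successor in Z. Already a fixed point.
Sat(EG (start ∨ send)) = {n0, n2, n4, n5, n6}
Sat((done ∨ send) ∨ (EG (start ∨ send))) = {n0, n1, n2, n4, n5, n6}
AG ((done ∨ send) ∨ (EG (start ∨ send))): greatest fixpoint, start Z0 = {n0, n1, n2, n4, n5, n6}, keep only states in Sat with every successor in Z. Z1 = {n0, n2, n4, n5, n6}; Z2 = {n2, n4, n5, n6}; fixed.
Sat(AG ((done ∨ send) ∨ (EG (start ∨ send)))) = {n2, n4, n5, n6}
n5 ∈ Sat(AG ((done ∨ send) ∨ (EG (start ∨ send)))) = {n2, n4, n5, n6}, so the formula holds at n5.

Yes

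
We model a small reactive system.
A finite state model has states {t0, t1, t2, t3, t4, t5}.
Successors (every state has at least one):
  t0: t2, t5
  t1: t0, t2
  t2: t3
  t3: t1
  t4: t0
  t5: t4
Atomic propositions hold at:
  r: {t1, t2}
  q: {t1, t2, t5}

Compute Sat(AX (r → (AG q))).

AG q: greatest fixpoint, start Z0 = {t1, t2, t5}, keep only states in Sat with every successor in Z. Z1 = ∅; fixed.
Sat(AG q) = ∅
Sat(r → (AG q)) = {t0, t3, t4, t5}
Sat(AX (r → (AG q))) = {s : every successor in {t0, t3, t4, t5}} = {t2, t4, t5}

{t2, t4, t5}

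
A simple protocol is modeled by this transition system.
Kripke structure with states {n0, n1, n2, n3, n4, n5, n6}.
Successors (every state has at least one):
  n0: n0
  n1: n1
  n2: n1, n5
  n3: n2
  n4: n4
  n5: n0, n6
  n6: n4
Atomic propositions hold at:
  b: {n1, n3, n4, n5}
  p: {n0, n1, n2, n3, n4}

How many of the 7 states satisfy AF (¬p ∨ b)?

6

Sat(¬p) = {n5, n6}
Sat(¬p ∨ b) = {n1, n3, n4, n5, n6}
AF (¬p ∨ b): least fixpoint, start Z0 = {n1, n3, n4, n5, n6}, add states with every successor in Z. Z1 = {n1, n2, n3, n4, n5, n6}; fixed.
Sat(AF (¬p ∨ b)) = {n1, n2, n3, n4, n5, n6}
|Sat(AF (¬p ∨ b))| = |{n1, n2, n3, n4, n5, n6}| = 6.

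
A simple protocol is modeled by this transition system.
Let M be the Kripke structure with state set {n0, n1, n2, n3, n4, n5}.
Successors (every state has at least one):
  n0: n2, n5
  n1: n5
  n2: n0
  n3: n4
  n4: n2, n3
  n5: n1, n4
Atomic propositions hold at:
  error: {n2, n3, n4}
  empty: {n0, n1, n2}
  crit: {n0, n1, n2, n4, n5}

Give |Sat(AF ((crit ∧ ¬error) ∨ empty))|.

4

Sat(¬error) = {n0, n1, n5}
Sat(crit ∧ ¬error) = {n0, n1, n5}
Sat((crit ∧ ¬error) ∨ empty) = {n0, n1, n2, n5}
AF ((crit ∧ ¬error) ∨ empty): least fixpoint, start Z0 = {n0, n1, n2, n5}, add states with every successor in Z. Already a fixed point.
Sat(AF ((crit ∧ ¬error) ∨ empty)) = {n0, n1, n2, n5}
|Sat(AF ((crit ∧ ¬error) ∨ empty))| = |{n0, n1, n2, n5}| = 4.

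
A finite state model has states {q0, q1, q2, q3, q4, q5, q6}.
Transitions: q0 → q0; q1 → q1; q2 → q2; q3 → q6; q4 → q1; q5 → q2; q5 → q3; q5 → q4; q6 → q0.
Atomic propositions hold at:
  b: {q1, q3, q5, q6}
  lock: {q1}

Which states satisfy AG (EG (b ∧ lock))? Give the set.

{q1}

Sat(b ∧ lock) = {q1}
EG (b ∧ lock): greatest fixpoint, start Z0 = {q1}, keep only states in Sat with some successor in Z. Already a fixed point.
Sat(EG (b ∧ lock)) = {q1}
AG (EG (b ∧ lock)): greatest fixpoint, start Z0 = {q1}, keep only states in Sat with every successor in Z. Already a fixed point.
Sat(AG (EG (b ∧ lock))) = {q1}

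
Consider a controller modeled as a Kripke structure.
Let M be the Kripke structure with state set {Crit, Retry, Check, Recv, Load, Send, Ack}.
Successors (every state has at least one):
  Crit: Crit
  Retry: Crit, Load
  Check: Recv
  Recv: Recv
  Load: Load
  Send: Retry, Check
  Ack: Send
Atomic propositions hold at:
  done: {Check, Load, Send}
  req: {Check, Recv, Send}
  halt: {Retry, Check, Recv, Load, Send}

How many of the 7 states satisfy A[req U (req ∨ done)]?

4

Sat(req ∨ done) = {Check, Recv, Load, Send}
A[req U (req ∨ done)]: least fixpoint, start Z0 = Sat((req ∨ done)) = {Check, Recv, Load, Send}, add states in Sat(req) with every successor in Z. Already a fixed point.
Sat(A[req U (req ∨ done)]) = {Check, Recv, Load, Send}
|Sat(A[req U (req ∨ done)])| = |{Check, Recv, Load, Send}| = 4.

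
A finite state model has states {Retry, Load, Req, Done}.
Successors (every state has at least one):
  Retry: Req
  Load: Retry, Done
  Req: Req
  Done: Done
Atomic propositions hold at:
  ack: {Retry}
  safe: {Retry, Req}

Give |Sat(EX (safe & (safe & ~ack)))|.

2

Sat(~ack) = {Load, Req, Done}
Sat(safe & ~ack) = {Req}
Sat(safe & (safe & ~ack)) = {Req}
Sat(EX (safe & (safe & ~ack))) = {s : some successor in {Req}} = {Retry, Req}
|Sat(EX (safe & (safe & ~ack)))| = |{Retry, Req}| = 2.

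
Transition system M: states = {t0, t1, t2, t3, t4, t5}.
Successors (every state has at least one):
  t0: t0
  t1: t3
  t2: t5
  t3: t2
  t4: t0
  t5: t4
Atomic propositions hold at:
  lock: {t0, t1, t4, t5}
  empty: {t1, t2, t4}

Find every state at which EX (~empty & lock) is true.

{t0, t2, t4}

Sat(~empty) = {t0, t3, t5}
Sat(~empty & lock) = {t0, t5}
Sat(EX (~empty & lock)) = {s : some successor in {t0, t5}} = {t0, t2, t4}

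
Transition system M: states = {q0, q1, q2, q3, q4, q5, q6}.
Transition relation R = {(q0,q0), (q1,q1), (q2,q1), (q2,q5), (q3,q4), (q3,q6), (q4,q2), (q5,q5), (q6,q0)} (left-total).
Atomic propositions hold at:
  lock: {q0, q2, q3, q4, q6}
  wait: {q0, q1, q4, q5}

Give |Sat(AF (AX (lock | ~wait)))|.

4

Sat(~wait) = {q2, q3, q6}
Sat(lock | ~wait) = {q0, q2, q3, q4, q6}
Sat(AX (lock | ~wait)) = {s : every successor in {q0, q2, q3, q4, q6}} = {q0, q3, q4, q6}
AF (AX (lock | ~wait)): least fixpoint, start Z0 = {q0, q3, q4, q6}, add states with every successor in Z. Already a fixed point.
Sat(AF (AX (lock | ~wait))) = {q0, q3, q4, q6}
|Sat(AF (AX (lock | ~wait)))| = |{q0, q3, q4, q6}| = 4.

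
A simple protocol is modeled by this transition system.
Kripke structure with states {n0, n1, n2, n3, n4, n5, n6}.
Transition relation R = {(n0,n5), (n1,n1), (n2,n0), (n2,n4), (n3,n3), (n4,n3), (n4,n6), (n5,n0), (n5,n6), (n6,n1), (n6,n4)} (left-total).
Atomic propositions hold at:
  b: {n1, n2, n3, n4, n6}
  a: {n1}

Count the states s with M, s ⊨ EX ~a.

Sat(~a) = {n0, n2, n3, n4, n5, n6}
Sat(EX ~a) = {s : some successor in {n0, n2, n3, n4, n5, n6}} = {n0, n2, n3, n4, n5, n6}
|Sat(EX ~a)| = |{n0, n2, n3, n4, n5, n6}| = 6.

6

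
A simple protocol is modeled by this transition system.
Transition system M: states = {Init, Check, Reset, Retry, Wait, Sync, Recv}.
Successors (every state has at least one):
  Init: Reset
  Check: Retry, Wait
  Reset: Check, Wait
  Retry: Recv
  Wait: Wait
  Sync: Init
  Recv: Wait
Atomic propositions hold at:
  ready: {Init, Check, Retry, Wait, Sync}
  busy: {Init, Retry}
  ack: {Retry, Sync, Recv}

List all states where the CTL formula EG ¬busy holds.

{Check, Reset, Wait, Recv}

Sat(¬busy) = {Check, Reset, Wait, Sync, Recv}
EG ¬busy: greatest fixpoint, start Z0 = {Check, Reset, Wait, Sync, Recv}, keep only states in Sat with some successor in Z. Z1 = {Check, Reset, Wait, Recv}; fixed.
Sat(EG ¬busy) = {Check, Reset, Wait, Recv}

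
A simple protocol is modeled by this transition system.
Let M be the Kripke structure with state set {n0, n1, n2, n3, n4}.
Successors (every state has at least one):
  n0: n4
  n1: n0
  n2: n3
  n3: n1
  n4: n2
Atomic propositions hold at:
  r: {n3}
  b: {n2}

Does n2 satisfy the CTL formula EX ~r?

Sat(~r) = {n0, n1, n2, n4}
Sat(EX ~r) = {s : some successor in {n0, n1, n2, n4}} = {n0, n1, n3, n4}
n2 ∉ Sat(EX ~r) = {n0, n1, n3, n4}, so the formula does not hold at n2.

No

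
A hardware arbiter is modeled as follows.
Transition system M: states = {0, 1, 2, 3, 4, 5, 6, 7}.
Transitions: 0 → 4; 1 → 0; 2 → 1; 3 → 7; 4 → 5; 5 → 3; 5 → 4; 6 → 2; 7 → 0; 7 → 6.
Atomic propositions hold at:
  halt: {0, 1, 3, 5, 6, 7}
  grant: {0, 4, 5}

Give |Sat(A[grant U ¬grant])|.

Sat(¬grant) = {1, 2, 3, 6, 7}
A[grant U ¬grant]: least fixpoint, start Z0 = Sat(¬grant) = {1, 2, 3, 6, 7}, add states in Sat(grant) with every successor in Z. Already a fixed point.
Sat(A[grant U ¬grant]) = {1, 2, 3, 6, 7}
|Sat(A[grant U ¬grant])| = |{1, 2, 3, 6, 7}| = 5.

5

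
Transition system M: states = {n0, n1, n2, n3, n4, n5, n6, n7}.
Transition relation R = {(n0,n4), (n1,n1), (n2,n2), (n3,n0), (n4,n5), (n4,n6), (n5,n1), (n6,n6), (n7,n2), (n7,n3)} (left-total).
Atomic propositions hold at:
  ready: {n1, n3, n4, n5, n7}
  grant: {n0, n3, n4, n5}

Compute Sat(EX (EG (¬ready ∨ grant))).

Sat(¬ready) = {n0, n2, n6}
Sat(¬ready ∨ grant) = {n0, n2, n3, n4, n5, n6}
EG (¬ready ∨ grant): greatest fixpoint, start Z0 = {n0, n2, n3, n4, n5, n6}, keep only states in Sat with some successor in Z. Z1 = {n0, n2, n3, n4, n6}; fixed.
Sat(EG (¬ready ∨ grant)) = {n0, n2, n3, n4, n6}
Sat(EX (EG (¬ready ∨ grant))) = {s : some successor in {n0, n2, n3, n4, n6}} = {n0, n2, n3, n4, n6, n7}

{n0, n2, n3, n4, n6, n7}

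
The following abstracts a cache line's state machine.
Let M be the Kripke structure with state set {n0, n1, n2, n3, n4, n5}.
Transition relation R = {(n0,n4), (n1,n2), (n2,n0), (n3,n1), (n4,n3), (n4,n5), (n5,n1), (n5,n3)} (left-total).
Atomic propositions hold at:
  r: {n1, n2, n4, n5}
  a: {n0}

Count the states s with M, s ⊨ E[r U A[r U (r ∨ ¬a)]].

5

Sat(¬a) = {n1, n2, n3, n4, n5}
Sat(r ∨ ¬a) = {n1, n2, n3, n4, n5}
A[r U (r ∨ ¬a)]: least fixpoint, start Z0 = Sat((r ∨ ¬a)) = {n1, n2, n3, n4, n5}, add states in Sat(r) with every successor in Z. Already a fixed point.
Sat(A[r U (r ∨ ¬a)]) = {n1, n2, n3, n4, n5}
E[r U A[r U (r ∨ ¬a)]]: least fixpoint, start Z0 = Sat(A[r U (r ∨ ¬a)]) = {n1, n2, n3, n4, n5}, add states in Sat(r) with some successor in Z. Already a fixed point.
Sat(E[r U A[r U (r ∨ ¬a)]]) = {n1, n2, n3, n4, n5}
|Sat(E[r U A[r U (r ∨ ¬a)]])| = |{n1, n2, n3, n4, n5}| = 5.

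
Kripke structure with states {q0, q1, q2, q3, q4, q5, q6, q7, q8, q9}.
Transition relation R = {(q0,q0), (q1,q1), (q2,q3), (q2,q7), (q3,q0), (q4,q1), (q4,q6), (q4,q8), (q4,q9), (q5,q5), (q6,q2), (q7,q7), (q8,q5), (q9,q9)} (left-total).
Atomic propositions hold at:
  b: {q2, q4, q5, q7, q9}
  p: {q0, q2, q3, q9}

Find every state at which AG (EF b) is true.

{q5, q7, q8, q9}

EF b: least fixpoint, start Z0 = {q2, q4, q5, q7, q9}, add states with some successor in Z. Z1 = {q2, q4, q5, q6, q7, q8, q9}; fixed.
Sat(EF b) = {q2, q4, q5, q6, q7, q8, q9}
AG (EF b): greatest fixpoint, start Z0 = {q2, q4, q5, q6, q7, q8, q9}, keep only states in Sat with every successor in Z. Z1 = {q5, q6, q7, q8, q9}; Z2 = {q5, q7, q8, q9}; fixed.
Sat(AG (EF b)) = {q5, q7, q8, q9}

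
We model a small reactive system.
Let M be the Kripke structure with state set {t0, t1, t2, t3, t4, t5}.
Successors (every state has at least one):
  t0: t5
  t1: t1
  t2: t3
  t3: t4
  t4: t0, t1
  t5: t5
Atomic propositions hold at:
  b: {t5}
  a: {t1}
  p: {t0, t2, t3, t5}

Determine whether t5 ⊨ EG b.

EG b: greatest fixpoint, start Z0 = {t5}, keep only states in Sat with some successor in Z. Already a fixed point.
Sat(EG b) = {t5}
t5 ∈ Sat(EG b) = {t5}, so the formula holds at t5.

Yes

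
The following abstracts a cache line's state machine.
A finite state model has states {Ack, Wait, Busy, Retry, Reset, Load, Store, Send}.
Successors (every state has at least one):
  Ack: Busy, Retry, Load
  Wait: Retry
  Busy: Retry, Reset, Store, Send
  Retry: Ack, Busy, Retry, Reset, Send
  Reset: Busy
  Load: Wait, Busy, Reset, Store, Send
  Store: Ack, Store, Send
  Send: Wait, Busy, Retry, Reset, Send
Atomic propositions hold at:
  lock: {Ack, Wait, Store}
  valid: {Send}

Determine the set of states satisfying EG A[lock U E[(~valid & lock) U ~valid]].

{Ack, Wait, Busy, Retry, Reset, Load, Store}

Sat(~valid) = {Ack, Wait, Busy, Retry, Reset, Load, Store}
Sat(~valid & lock) = {Ack, Wait, Store}
E[(~valid & lock) U ~valid]: least fixpoint, start Z0 = Sat(~valid) = {Ack, Wait, Busy, Retry, Reset, Load, Store}, add states in Sat(~valid & lock) with some successor in Z. Already a fixed point.
Sat(E[(~valid & lock) U ~valid]) = {Ack, Wait, Busy, Retry, Reset, Load, Store}
A[lock U E[(~valid & lock) U ~valid]]: least fixpoint, start Z0 = Sat(E[(~valid & lock) U ~valid]) = {Ack, Wait, Busy, Retry, Reset, Load, Store}, add states in Sat(lock) with every successor in Z. Already a fixed point.
Sat(A[lock U E[(~valid & lock) U ~valid]]) = {Ack, Wait, Busy, Retry, Reset, Load, Store}
EG A[lock U E[(~valid & lock) U ~valid]]: greatest fixpoint, start Z0 = {Ack, Wait, Busy, Retry, Reset, Load, Store}, keep only states in Sat with some successor in Z. Already a fixed point.
Sat(EG A[lock U E[(~valid & lock) U ~valid]]) = {Ack, Wait, Busy, Retry, Reset, Load, Store}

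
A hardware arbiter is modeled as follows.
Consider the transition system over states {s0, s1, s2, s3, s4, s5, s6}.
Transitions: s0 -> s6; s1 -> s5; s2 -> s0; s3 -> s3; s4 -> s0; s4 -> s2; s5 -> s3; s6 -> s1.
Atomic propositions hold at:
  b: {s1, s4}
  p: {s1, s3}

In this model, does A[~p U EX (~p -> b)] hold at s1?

Sat(~p) = {s0, s2, s4, s5, s6}
Sat(~p -> b) = {s1, s3, s4}
Sat(EX (~p -> b)) = {s : some successor in {s1, s3, s4}} = {s3, s5, s6}
A[~p U EX (~p -> b)]: least fixpoint, start Z0 = Sat(EX (~p -> b)) = {s3, s5, s6}, add states in Sat(~p) with every successor in Z. Z1 = {s0, s3, s5, s6}; Z2 = {s0, s2, s3, s5, s6}; Z3 = {s0, s2, s3, s4, s5, s6}; fixed.
Sat(A[~p U EX (~p -> b)]) = {s0, s2, s3, s4, s5, s6}
s1 ∉ Sat(A[~p U EX (~p -> b)]) = {s0, s2, s3, s4, s5, s6}, so the formula does not hold at s1.

No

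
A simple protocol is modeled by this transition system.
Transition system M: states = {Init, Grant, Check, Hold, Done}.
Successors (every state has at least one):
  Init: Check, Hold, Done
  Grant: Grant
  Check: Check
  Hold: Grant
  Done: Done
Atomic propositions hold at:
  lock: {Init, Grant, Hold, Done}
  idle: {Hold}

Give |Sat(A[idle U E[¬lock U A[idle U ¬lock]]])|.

1

Sat(¬lock) = {Check}
A[idle U ¬lock]: least fixpoint, start Z0 = Sat(¬lock) = {Check}, add states in Sat(idle) with every successor in Z. Already a fixed point.
Sat(A[idle U ¬lock]) = {Check}
E[¬lock U A[idle U ¬lock]]: least fixpoint, start Z0 = Sat(A[idle U ¬lock]) = {Check}, add states in Sat(¬lock) with some successor in Z. Already a fixed point.
Sat(E[¬lock U A[idle U ¬lock]]) = {Check}
A[idle U E[¬lock U A[idle U ¬lock]]]: least fixpoint, start Z0 = Sat(E[¬lock U A[idle U ¬lock]]) = {Check}, add states in Sat(idle) with every successor in Z. Already a fixed point.
Sat(A[idle U E[¬lock U A[idle U ¬lock]]]) = {Check}
|Sat(A[idle U E[¬lock U A[idle U ¬lock]]])| = |{Check}| = 1.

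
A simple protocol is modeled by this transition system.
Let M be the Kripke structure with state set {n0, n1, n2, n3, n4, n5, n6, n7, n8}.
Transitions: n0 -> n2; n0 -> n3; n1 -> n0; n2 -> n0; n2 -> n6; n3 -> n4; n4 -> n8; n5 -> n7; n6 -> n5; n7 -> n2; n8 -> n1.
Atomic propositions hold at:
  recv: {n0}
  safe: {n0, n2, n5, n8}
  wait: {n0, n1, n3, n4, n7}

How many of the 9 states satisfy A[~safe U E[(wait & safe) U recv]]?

Sat(~safe) = {n1, n3, n4, n6, n7}
Sat(wait & safe) = {n0}
E[(wait & safe) U recv]: least fixpoint, start Z0 = Sat(recv) = {n0}, add states in Sat(wait & safe) with some successor in Z. Already a fixed point.
Sat(E[(wait & safe) U recv]) = {n0}
A[~safe U E[(wait & safe) U recv]]: least fixpoint, start Z0 = Sat(E[(wait & safe) U recv]) = {n0}, add states in Sat(~safe) with every successor in Z. Z1 = {n0, n1}; fixed.
Sat(A[~safe U E[(wait & safe) U recv]]) = {n0, n1}
|Sat(A[~safe U E[(wait & safe) U recv]])| = |{n0, n1}| = 2.

2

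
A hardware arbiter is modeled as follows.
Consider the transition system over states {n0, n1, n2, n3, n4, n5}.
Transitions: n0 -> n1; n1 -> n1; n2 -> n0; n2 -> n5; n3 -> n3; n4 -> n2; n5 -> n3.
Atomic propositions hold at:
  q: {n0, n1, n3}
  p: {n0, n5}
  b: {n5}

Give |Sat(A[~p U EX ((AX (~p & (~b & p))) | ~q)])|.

2

Sat(~p) = {n1, n2, n3, n4}
Sat(~b) = {n0, n1, n2, n3, n4}
Sat(~b & p) = {n0}
Sat(~p & (~b & p)) = ∅
Sat(AX (~p & (~b & p))) = {s : every successor in ∅} = ∅
Sat(~q) = {n2, n4, n5}
Sat((AX (~p & (~b & p))) | ~q) = {n2, n4, n5}
Sat(EX ((AX (~p & (~b & p))) | ~q)) = {s : some successor in {n2, n4, n5}} = {n2, n4}
A[~p U EX ((AX (~p & (~b & p))) | ~q)]: least fixpoint, start Z0 = Sat(EX ((AX (~p & (~b & p))) | ~q)) = {n2, n4}, add states in Sat(~p) with every successor in Z. Already a fixed point.
Sat(A[~p U EX ((AX (~p & (~b & p))) | ~q)]) = {n2, n4}
|Sat(A[~p U EX ((AX (~p & (~b & p))) | ~q)])| = |{n2, n4}| = 2.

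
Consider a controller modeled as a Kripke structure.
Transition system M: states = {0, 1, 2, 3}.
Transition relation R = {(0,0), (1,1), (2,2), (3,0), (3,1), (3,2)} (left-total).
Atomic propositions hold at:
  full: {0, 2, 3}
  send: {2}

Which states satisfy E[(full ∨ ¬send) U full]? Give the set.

Sat(¬send) = {0, 1, 3}
Sat(full ∨ ¬send) = {0, 1, 2, 3}
E[(full ∨ ¬send) U full]: least fixpoint, start Z0 = Sat(full) = {0, 2, 3}, add states in Sat(full ∨ ¬send) with some successor in Z. Already a fixed point.
Sat(E[(full ∨ ¬send) U full]) = {0, 2, 3}

{0, 2, 3}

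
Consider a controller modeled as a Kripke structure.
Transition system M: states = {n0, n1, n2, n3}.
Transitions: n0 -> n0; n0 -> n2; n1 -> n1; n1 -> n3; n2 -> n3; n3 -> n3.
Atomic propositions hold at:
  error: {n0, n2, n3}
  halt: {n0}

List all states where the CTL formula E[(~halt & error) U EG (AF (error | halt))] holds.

Sat(~halt) = {n1, n2, n3}
Sat(~halt & error) = {n2, n3}
Sat(error | halt) = {n0, n2, n3}
AF (error | halt): least fixpoint, start Z0 = {n0, n2, n3}, add states with every successor in Z. Already a fixed point.
Sat(AF (error | halt)) = {n0, n2, n3}
EG (AF (error | halt)): greatest fixpoint, start Z0 = {n0, n2, n3}, keep only states in Sat with some successor in Z. Already a fixed point.
Sat(EG (AF (error | halt))) = {n0, n2, n3}
E[(~halt & error) U EG (AF (error | halt))]: least fixpoint, start Z0 = Sat(EG (AF (error | halt))) = {n0, n2, n3}, add states in Sat(~halt & error) with some successor in Z. Already a fixed point.
Sat(E[(~halt & error) U EG (AF (error | halt))]) = {n0, n2, n3}

{n0, n2, n3}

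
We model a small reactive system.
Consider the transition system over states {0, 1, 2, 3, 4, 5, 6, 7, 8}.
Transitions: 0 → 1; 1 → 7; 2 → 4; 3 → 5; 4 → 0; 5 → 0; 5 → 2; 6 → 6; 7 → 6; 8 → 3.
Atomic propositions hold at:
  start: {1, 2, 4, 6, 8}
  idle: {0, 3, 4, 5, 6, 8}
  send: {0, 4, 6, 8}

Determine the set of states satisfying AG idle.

{6}

AG idle: greatest fixpoint, start Z0 = {0, 3, 4, 5, 6, 8}, keep only states in Sat with every successor in Z. Z1 = {3, 4, 6, 8}; Z2 = {6, 8}; Z3 = {6}; fixed.
Sat(AG idle) = {6}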